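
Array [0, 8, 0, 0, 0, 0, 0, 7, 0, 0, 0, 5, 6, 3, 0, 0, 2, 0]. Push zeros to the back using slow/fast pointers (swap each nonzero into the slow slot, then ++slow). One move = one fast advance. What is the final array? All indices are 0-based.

[8, 7, 5, 6, 3, 2, 0, 0, 0, 0, 0, 0, 0, 0, 0, 0, 0, 0]

(s=0,f=0) a[fast]=0 → fast++
(s=0,f=1) a[fast]=8≠0 swap→a[0]=8 → slow++,fast++
(s=1,f=2) a[fast]=0 → fast++
(s=1,f=3) a[fast]=0 → fast++
(s=1,f=4) a[fast]=0 → fast++
(s=1,f=5) a[fast]=0 → fast++
(s=1,f=6) a[fast]=0 → fast++
(s=1,f=7) a[fast]=7≠0 swap→a[1]=7 → slow++,fast++
(s=2,f=8) a[fast]=0 → fast++
(s=2,f=9) a[fast]=0 → fast++
(s=2,f=10) a[fast]=0 → fast++
(s=2,f=11) a[fast]=5≠0 swap→a[2]=5 → slow++,fast++
(s=3,f=12) a[fast]=6≠0 swap→a[3]=6 → slow++,fast++
(s=4,f=13) a[fast]=3≠0 swap→a[4]=3 → slow++,fast++
(s=5,f=14) a[fast]=0 → fast++
(s=5,f=15) a[fast]=0 → fast++
(s=5,f=16) a[fast]=2≠0 swap→a[5]=2 → slow++,fast++
(s=6,f=17) a[fast]=0 → fast++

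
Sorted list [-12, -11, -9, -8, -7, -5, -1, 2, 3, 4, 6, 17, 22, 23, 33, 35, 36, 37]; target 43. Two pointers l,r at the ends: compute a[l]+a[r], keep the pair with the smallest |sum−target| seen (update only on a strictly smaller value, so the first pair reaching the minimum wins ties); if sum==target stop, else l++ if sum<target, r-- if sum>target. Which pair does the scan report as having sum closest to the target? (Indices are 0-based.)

l=0 r=17: -12+37=25 d=18 *, l++
l=1 r=17: -11+37=26 d=17 *, l++
l=2 r=17: -9+37=28 d=15 *, l++
l=3 r=17: -8+37=29 d=14 *, l++
l=4 r=17: -7+37=30 d=13 *, l++
l=5 r=17: -5+37=32 d=11 *, l++
l=6 r=17: -1+37=36 d=7 *, l++
l=7 r=17: 2+37=39 d=4 *, l++
l=8 r=17: 3+37=40 d=3 *, l++
l=9 r=17: 4+37=41 d=2 *, l++
l=10 r=17: 6+37=43 d=0 *, stop

pair (6, 37) with sum 43 (|Δ|=0)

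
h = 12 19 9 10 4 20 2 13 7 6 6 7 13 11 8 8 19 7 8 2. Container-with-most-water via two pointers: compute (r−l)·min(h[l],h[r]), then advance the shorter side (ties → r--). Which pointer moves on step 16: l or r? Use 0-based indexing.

l

[0,19] min(12,2)*19=38 best=38 * → r--
[0,18] min(12,8)*18=144 best=144 * → r--
[0,17] min(12,7)*17=119 best=144 → r--
[0,16] min(12,19)*16=192 best=192 * → l++
[1,16] min(19,19)*15=285 best=285 * → r--
[1,15] min(19,8)*14=112 best=285 → r--
[1,14] min(19,8)*13=104 best=285 → r--
[1,13] min(19,11)*12=132 best=285 → r--
[1,12] min(19,13)*11=143 best=285 → r--
[1,11] min(19,7)*10=70 best=285 → r--
[1,10] min(19,6)*9=54 best=285 → r--
[1,9] min(19,6)*8=48 best=285 → r--
[1,8] min(19,7)*7=49 best=285 → r--
[1,7] min(19,13)*6=78 best=285 → r--
[1,6] min(19,2)*5=10 best=285 → r--
[1,5] min(19,20)*4=76 best=285 → l++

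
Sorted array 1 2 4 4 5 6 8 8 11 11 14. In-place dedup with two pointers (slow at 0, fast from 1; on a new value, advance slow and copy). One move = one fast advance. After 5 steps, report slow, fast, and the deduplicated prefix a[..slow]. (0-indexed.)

(s=0,f=1) a[fast]=2≠a[slow]=1 write a[1]=2 → slow++,fast++
(s=1,f=2) a[fast]=4≠a[slow]=2 write a[2]=4 → slow++,fast++
(s=2,f=3) a[fast]=4=a[slow] dup → fast++
(s=2,f=4) a[fast]=5≠a[slow]=4 write a[3]=5 → slow++,fast++
(s=3,f=5) a[fast]=6≠a[slow]=5 write a[4]=6 → slow++,fast++

slow=4, fast=6, prefix=[1, 2, 4, 5, 6]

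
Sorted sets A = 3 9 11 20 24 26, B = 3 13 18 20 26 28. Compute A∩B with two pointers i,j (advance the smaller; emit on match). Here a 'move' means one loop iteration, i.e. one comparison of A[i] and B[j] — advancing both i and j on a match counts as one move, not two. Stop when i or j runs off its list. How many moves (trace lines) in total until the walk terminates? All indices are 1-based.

8 moves

i=1 j=1: 3==3 emit, i++,j++
i=2 j=2: 9<13, i++
i=3 j=2: 11<13, i++
i=4 j=2: 20>13, j++
i=4 j=3: 20>18, j++
i=4 j=4: 20==20 emit, i++,j++
i=5 j=5: 24<26, i++
i=6 j=5: 26==26 emit, i++,j++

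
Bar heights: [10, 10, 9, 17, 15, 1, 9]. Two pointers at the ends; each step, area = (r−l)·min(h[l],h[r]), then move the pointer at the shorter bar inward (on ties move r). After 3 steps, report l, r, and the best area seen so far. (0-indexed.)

[0,6] min(10,9)*6=54 best=54 * → r--
[0,5] min(10,1)*5=5 best=54 → r--
[0,4] min(10,15)*4=40 best=54 → l++

l=1, r=4, best area=54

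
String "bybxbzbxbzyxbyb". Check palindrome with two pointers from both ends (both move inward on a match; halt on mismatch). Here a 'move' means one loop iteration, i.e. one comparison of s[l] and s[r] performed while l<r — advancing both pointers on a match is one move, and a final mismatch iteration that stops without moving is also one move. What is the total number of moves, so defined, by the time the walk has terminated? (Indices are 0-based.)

5 moves

l=0 r=14: 'b'=='b', l++,r--
l=1 r=13: 'y'=='y', l++,r--
l=2 r=12: 'b'=='b', l++,r--
l=3 r=11: 'x'=='x', l++,r--
l=4 r=10: 'b'!='y', stop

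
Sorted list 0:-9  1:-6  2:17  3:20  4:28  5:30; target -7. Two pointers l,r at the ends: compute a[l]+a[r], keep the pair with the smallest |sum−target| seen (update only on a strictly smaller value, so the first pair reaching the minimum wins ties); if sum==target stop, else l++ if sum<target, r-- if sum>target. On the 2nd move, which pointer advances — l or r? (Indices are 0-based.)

[0,5] -9+30=21 d=28 * → r--
[0,4] -9+28=19 d=26 * → r--

r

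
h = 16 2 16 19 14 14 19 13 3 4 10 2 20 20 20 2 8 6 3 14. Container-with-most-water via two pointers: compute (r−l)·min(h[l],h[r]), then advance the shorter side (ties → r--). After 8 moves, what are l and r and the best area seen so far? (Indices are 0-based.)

l=0 r=19: min(16,14)*19=266 best=266 *, r--
l=0 r=18: min(16,3)*18=54 best=266, r--
l=0 r=17: min(16,6)*17=102 best=266, r--
l=0 r=16: min(16,8)*16=128 best=266, r--
l=0 r=15: min(16,2)*15=30 best=266, r--
l=0 r=14: min(16,20)*14=224 best=266, l++
l=1 r=14: min(2,20)*13=26 best=266, l++
l=2 r=14: min(16,20)*12=192 best=266, l++

l=3, r=14, best area=266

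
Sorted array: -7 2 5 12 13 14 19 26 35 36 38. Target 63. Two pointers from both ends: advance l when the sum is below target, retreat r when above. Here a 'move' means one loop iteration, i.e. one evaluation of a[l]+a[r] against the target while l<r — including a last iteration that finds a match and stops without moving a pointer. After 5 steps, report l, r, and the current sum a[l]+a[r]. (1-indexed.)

l=6, r=11, sum=52

[1,11] -7+38=31 <63 → l++
[2,11] 2+38=40 <63 → l++
[3,11] 5+38=43 <63 → l++
[4,11] 12+38=50 <63 → l++
[5,11] 13+38=51 <63 → l++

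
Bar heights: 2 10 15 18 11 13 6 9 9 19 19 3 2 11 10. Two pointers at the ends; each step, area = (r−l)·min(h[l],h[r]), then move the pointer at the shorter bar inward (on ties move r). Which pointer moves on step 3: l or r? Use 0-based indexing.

[0,14] min(2,10)*14=28 best=28 * → l++
[1,14] min(10,10)*13=130 best=130 * → r--
[1,13] min(10,11)*12=120 best=130 → l++

l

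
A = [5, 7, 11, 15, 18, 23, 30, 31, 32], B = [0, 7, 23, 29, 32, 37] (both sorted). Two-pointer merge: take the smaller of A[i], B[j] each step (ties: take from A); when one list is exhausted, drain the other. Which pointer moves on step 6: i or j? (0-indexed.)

i=0 j=0: A[i]=5>B[j]=0 take 0, j++
i=0 j=1: A[i]=5<=B[j]=7 take 5, i++
i=1 j=1: A[i]=7<=B[j]=7 take 7, i++
i=2 j=1: A[i]=11>B[j]=7 take 7, j++
i=2 j=2: A[i]=11<=B[j]=23 take 11, i++
i=3 j=2: A[i]=15<=B[j]=23 take 15, i++

i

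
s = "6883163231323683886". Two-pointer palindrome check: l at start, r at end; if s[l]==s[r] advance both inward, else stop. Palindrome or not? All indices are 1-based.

l=1 r=19: '6'=='6', l++,r--
l=2 r=18: '8'=='8', l++,r--
l=3 r=17: '8'=='8', l++,r--
l=4 r=16: '3'=='3', l++,r--
l=5 r=15: '1'!='8', stop

not a palindrome (mismatch at 5,15)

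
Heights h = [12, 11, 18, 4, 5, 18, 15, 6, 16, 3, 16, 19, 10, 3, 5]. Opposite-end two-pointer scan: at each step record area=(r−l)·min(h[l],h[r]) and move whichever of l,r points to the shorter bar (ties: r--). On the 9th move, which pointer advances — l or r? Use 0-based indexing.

[0,14] min(12,5)*14=70 best=70 * → r--
[0,13] min(12,3)*13=39 best=70 → r--
[0,12] min(12,10)*12=120 best=120 * → r--
[0,11] min(12,19)*11=132 best=132 * → l++
[1,11] min(11,19)*10=110 best=132 → l++
[2,11] min(18,19)*9=162 best=162 * → l++
[3,11] min(4,19)*8=32 best=162 → l++
[4,11] min(5,19)*7=35 best=162 → l++
[5,11] min(18,19)*6=108 best=162 → l++

l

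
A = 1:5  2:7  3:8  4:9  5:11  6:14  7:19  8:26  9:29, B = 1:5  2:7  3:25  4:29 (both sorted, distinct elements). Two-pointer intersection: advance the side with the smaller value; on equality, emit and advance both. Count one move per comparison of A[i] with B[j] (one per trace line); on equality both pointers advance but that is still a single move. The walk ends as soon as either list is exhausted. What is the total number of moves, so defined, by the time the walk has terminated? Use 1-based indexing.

[i=1,j=1] 5==5 emit → i++,j++
[i=2,j=2] 7==7 emit → i++,j++
[i=3,j=3] 8<25 → i++
[i=4,j=3] 9<25 → i++
[i=5,j=3] 11<25 → i++
[i=6,j=3] 14<25 → i++
[i=7,j=3] 19<25 → i++
[i=8,j=3] 26>25 → j++
[i=8,j=4] 26<29 → i++
[i=9,j=4] 29==29 emit → i++,j++

10 moves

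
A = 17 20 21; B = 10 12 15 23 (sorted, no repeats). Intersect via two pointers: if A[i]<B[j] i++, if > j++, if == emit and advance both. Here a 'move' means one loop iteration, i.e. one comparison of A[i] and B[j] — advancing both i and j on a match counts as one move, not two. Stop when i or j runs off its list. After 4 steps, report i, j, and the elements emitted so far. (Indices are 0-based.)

i=0 j=0: 17>10, j++
i=0 j=1: 17>12, j++
i=0 j=2: 17>15, j++
i=0 j=3: 17<23, i++

i=1, j=3, emitted=[]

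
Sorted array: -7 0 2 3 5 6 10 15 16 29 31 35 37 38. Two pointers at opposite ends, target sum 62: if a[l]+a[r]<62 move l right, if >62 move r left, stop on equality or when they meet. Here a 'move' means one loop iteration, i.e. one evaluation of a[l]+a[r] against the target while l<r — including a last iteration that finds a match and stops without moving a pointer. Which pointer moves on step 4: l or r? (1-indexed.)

[1,14] -7+38=31 <62 → l++
[2,14] 0+38=38 <62 → l++
[3,14] 2+38=40 <62 → l++
[4,14] 3+38=41 <62 → l++

l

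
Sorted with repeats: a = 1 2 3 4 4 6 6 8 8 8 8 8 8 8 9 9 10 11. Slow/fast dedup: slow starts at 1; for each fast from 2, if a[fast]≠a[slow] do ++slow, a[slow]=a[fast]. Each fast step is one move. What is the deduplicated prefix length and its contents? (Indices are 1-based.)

slow=1 fast=2: a[fast]=2≠a[slow]=1 write a[2]=2, slow++,fast++
slow=2 fast=3: a[fast]=3≠a[slow]=2 write a[3]=3, slow++,fast++
slow=3 fast=4: a[fast]=4≠a[slow]=3 write a[4]=4, slow++,fast++
slow=4 fast=5: a[fast]=4=a[slow] dup, fast++
slow=4 fast=6: a[fast]=6≠a[slow]=4 write a[5]=6, slow++,fast++
slow=5 fast=7: a[fast]=6=a[slow] dup, fast++
slow=5 fast=8: a[fast]=8≠a[slow]=6 write a[6]=8, slow++,fast++
slow=6 fast=9: a[fast]=8=a[slow] dup, fast++
slow=6 fast=10: a[fast]=8=a[slow] dup, fast++
slow=6 fast=11: a[fast]=8=a[slow] dup, fast++
slow=6 fast=12: a[fast]=8=a[slow] dup, fast++
slow=6 fast=13: a[fast]=8=a[slow] dup, fast++
slow=6 fast=14: a[fast]=8=a[slow] dup, fast++
slow=6 fast=15: a[fast]=9≠a[slow]=8 write a[7]=9, slow++,fast++
slow=7 fast=16: a[fast]=9=a[slow] dup, fast++
slow=7 fast=17: a[fast]=10≠a[slow]=9 write a[8]=10, slow++,fast++
slow=8 fast=18: a[fast]=11≠a[slow]=10 write a[9]=11, slow++,fast++

length 9; prefix = [1, 2, 3, 4, 6, 8, 9, 10, 11]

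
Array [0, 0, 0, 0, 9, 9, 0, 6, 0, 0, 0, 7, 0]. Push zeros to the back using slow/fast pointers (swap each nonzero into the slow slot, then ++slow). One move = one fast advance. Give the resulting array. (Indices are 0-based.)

slow=0 fast=0: a[fast]=0, fast++
slow=0 fast=1: a[fast]=0, fast++
slow=0 fast=2: a[fast]=0, fast++
slow=0 fast=3: a[fast]=0, fast++
slow=0 fast=4: a[fast]=9≠0 swap→a[0]=9, slow++,fast++
slow=1 fast=5: a[fast]=9≠0 swap→a[1]=9, slow++,fast++
slow=2 fast=6: a[fast]=0, fast++
slow=2 fast=7: a[fast]=6≠0 swap→a[2]=6, slow++,fast++
slow=3 fast=8: a[fast]=0, fast++
slow=3 fast=9: a[fast]=0, fast++
slow=3 fast=10: a[fast]=0, fast++
slow=3 fast=11: a[fast]=7≠0 swap→a[3]=7, slow++,fast++
slow=4 fast=12: a[fast]=0, fast++

[9, 9, 6, 7, 0, 0, 0, 0, 0, 0, 0, 0, 0]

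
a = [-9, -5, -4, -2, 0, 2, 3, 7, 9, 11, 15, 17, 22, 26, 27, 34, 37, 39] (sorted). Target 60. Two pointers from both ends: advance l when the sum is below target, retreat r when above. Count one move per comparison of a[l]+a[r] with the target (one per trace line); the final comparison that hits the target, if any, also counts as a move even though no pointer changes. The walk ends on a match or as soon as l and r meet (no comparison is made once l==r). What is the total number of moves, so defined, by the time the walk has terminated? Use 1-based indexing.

[1,18] -9+39=30 <60 → l++
[2,18] -5+39=34 <60 → l++
[3,18] -4+39=35 <60 → l++
[4,18] -2+39=37 <60 → l++
[5,18] 0+39=39 <60 → l++
[6,18] 2+39=41 <60 → l++
[7,18] 3+39=42 <60 → l++
[8,18] 7+39=46 <60 → l++
[9,18] 9+39=48 <60 → l++
[10,18] 11+39=50 <60 → l++
[11,18] 15+39=54 <60 → l++
[12,18] 17+39=56 <60 → l++
[13,18] 22+39=61 >60 → r--
[13,17] 22+37=59 <60 → l++
[14,17] 26+37=63 >60 → r--
[14,16] 26+34=60 → found

16 moves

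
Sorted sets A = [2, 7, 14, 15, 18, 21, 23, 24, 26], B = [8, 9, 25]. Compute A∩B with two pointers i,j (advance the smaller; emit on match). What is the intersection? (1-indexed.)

intersection = []

[i=1,j=1] 2<8 → i++
[i=2,j=1] 7<8 → i++
[i=3,j=1] 14>8 → j++
[i=3,j=2] 14>9 → j++
[i=3,j=3] 14<25 → i++
[i=4,j=3] 15<25 → i++
[i=5,j=3] 18<25 → i++
[i=6,j=3] 21<25 → i++
[i=7,j=3] 23<25 → i++
[i=8,j=3] 24<25 → i++
[i=9,j=3] 26>25 → j++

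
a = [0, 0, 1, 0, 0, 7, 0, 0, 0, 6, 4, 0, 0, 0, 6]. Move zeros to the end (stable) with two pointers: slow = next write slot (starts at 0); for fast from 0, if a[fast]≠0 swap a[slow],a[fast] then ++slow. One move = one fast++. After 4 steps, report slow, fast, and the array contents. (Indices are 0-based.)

(s=0,f=0) a[fast]=0 → fast++
(s=0,f=1) a[fast]=0 → fast++
(s=0,f=2) a[fast]=1≠0 swap→a[0]=1 → slow++,fast++
(s=1,f=3) a[fast]=0 → fast++

slow=1, fast=4, a=[1, 0, 0, 0, 0, 7, 0, 0, 0, 6, 4, 0, 0, 0, 6]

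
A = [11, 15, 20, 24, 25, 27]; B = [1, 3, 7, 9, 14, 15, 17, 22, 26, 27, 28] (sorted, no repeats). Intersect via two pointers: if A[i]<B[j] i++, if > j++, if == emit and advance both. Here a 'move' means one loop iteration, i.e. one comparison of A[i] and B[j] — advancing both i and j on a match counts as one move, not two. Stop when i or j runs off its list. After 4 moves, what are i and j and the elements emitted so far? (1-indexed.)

i=1, j=5, emitted=[]

[i=1,j=1] 11>1 → j++
[i=1,j=2] 11>3 → j++
[i=1,j=3] 11>7 → j++
[i=1,j=4] 11>9 → j++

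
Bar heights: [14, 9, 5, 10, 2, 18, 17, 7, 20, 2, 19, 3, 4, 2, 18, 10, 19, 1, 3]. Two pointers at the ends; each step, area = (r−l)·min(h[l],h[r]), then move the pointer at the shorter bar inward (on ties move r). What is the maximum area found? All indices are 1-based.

max area = 224

l=1 r=19: min(14,3)*18=54 best=54 *, r--
l=1 r=18: min(14,1)*17=17 best=54, r--
l=1 r=17: min(14,19)*16=224 best=224 *, l++
l=2 r=17: min(9,19)*15=135 best=224, l++
l=3 r=17: min(5,19)*14=70 best=224, l++
l=4 r=17: min(10,19)*13=130 best=224, l++
l=5 r=17: min(2,19)*12=24 best=224, l++
l=6 r=17: min(18,19)*11=198 best=224, l++
l=7 r=17: min(17,19)*10=170 best=224, l++
l=8 r=17: min(7,19)*9=63 best=224, l++
l=9 r=17: min(20,19)*8=152 best=224, r--
l=9 r=16: min(20,10)*7=70 best=224, r--
l=9 r=15: min(20,18)*6=108 best=224, r--
l=9 r=14: min(20,2)*5=10 best=224, r--
l=9 r=13: min(20,4)*4=16 best=224, r--
l=9 r=12: min(20,3)*3=9 best=224, r--
l=9 r=11: min(20,19)*2=38 best=224, r--
l=9 r=10: min(20,2)*1=2 best=224, r--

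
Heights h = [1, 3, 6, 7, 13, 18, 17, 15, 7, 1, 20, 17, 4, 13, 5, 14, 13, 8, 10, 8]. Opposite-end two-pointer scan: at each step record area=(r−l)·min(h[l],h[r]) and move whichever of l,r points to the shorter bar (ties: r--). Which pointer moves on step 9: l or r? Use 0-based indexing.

l

[0,19] min(1,8)*19=19 best=19 * → l++
[1,19] min(3,8)*18=54 best=54 * → l++
[2,19] min(6,8)*17=102 best=102 * → l++
[3,19] min(7,8)*16=112 best=112 * → l++
[4,19] min(13,8)*15=120 best=120 * → r--
[4,18] min(13,10)*14=140 best=140 * → r--
[4,17] min(13,8)*13=104 best=140 → r--
[4,16] min(13,13)*12=156 best=156 * → r--
[4,15] min(13,14)*11=143 best=156 → l++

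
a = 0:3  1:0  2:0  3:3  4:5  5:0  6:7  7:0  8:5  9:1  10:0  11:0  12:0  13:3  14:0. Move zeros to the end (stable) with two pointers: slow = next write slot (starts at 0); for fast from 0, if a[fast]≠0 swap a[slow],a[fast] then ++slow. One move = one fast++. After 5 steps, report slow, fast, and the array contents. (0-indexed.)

slow=0 fast=0: a[fast]=3≠0 swap→a[0]=3, slow++,fast++
slow=1 fast=1: a[fast]=0, fast++
slow=1 fast=2: a[fast]=0, fast++
slow=1 fast=3: a[fast]=3≠0 swap→a[1]=3, slow++,fast++
slow=2 fast=4: a[fast]=5≠0 swap→a[2]=5, slow++,fast++

slow=3, fast=5, a=[3, 3, 5, 0, 0, 0, 7, 0, 5, 1, 0, 0, 0, 3, 0]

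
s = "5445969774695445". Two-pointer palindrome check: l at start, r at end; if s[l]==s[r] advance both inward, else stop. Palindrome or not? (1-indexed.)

[1,16] '5'=='5' → l++,r--
[2,15] '4'=='4' → l++,r--
[3,14] '4'=='4' → l++,r--
[4,13] '5'=='5' → l++,r--
[5,12] '9'=='9' → l++,r--
[6,11] '6'=='6' → l++,r--
[7,10] '9'!='4' → stop

not a palindrome (mismatch at 7,10)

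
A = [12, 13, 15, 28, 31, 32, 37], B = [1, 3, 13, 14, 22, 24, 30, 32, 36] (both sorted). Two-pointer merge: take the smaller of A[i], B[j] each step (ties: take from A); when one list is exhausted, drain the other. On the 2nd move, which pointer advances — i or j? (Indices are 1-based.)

[i=1,j=1] A[i]=12>B[j]=1 take 1 → j++
[i=1,j=2] A[i]=12>B[j]=3 take 3 → j++

j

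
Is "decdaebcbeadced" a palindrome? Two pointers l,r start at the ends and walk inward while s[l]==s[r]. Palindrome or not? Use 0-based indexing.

[0,14] 'd'=='d' → l++,r--
[1,13] 'e'=='e' → l++,r--
[2,12] 'c'=='c' → l++,r--
[3,11] 'd'=='d' → l++,r--
[4,10] 'a'=='a' → l++,r--
[5,9] 'e'=='e' → l++,r--
[6,8] 'b'=='b' → l++,r--

palindrome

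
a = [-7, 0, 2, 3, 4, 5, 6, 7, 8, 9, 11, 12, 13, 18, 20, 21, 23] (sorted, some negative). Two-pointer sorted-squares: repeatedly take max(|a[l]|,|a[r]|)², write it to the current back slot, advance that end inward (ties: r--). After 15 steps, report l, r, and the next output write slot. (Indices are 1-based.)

l=2, r=3, next write slot=2

l=1 r=17: |-7|<=|23| out[17]=529, r--
l=1 r=16: |-7|<=|21| out[16]=441, r--
l=1 r=15: |-7|<=|20| out[15]=400, r--
l=1 r=14: |-7|<=|18| out[14]=324, r--
l=1 r=13: |-7|<=|13| out[13]=169, r--
l=1 r=12: |-7|<=|12| out[12]=144, r--
l=1 r=11: |-7|<=|11| out[11]=121, r--
l=1 r=10: |-7|<=|9| out[10]=81, r--
l=1 r=9: |-7|<=|8| out[9]=64, r--
l=1 r=8: |-7|<=|7| out[8]=49, r--
l=1 r=7: |-7|>|6| out[7]=49, l++
l=2 r=7: |0|<=|6| out[6]=36, r--
l=2 r=6: |0|<=|5| out[5]=25, r--
l=2 r=5: |0|<=|4| out[4]=16, r--
l=2 r=4: |0|<=|3| out[3]=9, r--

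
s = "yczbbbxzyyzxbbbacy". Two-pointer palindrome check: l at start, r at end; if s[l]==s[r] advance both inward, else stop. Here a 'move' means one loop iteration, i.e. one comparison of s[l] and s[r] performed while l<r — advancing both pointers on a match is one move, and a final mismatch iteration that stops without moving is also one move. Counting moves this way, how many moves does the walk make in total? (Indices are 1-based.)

3 moves

l=1 r=18: 'y'=='y', l++,r--
l=2 r=17: 'c'=='c', l++,r--
l=3 r=16: 'z'!='a', stop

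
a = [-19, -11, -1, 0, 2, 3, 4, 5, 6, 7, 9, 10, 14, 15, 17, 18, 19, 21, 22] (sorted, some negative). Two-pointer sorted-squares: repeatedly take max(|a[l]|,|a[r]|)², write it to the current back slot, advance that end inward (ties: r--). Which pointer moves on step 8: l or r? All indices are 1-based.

r

[1,19] |-19|<=|22| out[19]=484 → r--
[1,18] |-19|<=|21| out[18]=441 → r--
[1,17] |-19|<=|19| out[17]=361 → r--
[1,16] |-19|>|18| out[16]=361 → l++
[2,16] |-11|<=|18| out[15]=324 → r--
[2,15] |-11|<=|17| out[14]=289 → r--
[2,14] |-11|<=|15| out[13]=225 → r--
[2,13] |-11|<=|14| out[12]=196 → r--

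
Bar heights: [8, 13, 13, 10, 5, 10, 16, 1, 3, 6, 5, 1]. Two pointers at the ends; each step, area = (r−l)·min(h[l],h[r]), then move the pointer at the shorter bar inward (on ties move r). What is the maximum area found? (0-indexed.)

max area = 65

[0,11] min(8,1)*11=11 best=11 * → r--
[0,10] min(8,5)*10=50 best=50 * → r--
[0,9] min(8,6)*9=54 best=54 * → r--
[0,8] min(8,3)*8=24 best=54 → r--
[0,7] min(8,1)*7=7 best=54 → r--
[0,6] min(8,16)*6=48 best=54 → l++
[1,6] min(13,16)*5=65 best=65 * → l++
[2,6] min(13,16)*4=52 best=65 → l++
[3,6] min(10,16)*3=30 best=65 → l++
[4,6] min(5,16)*2=10 best=65 → l++
[5,6] min(10,16)*1=10 best=65 → l++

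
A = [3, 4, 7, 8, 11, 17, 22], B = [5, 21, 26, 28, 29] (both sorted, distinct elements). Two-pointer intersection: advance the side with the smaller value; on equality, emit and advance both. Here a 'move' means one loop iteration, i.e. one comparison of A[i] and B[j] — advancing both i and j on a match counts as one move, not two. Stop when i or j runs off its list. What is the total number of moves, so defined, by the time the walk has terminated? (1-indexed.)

i=1 j=1: 3<5, i++
i=2 j=1: 4<5, i++
i=3 j=1: 7>5, j++
i=3 j=2: 7<21, i++
i=4 j=2: 8<21, i++
i=5 j=2: 11<21, i++
i=6 j=2: 17<21, i++
i=7 j=2: 22>21, j++
i=7 j=3: 22<26, i++

9 moves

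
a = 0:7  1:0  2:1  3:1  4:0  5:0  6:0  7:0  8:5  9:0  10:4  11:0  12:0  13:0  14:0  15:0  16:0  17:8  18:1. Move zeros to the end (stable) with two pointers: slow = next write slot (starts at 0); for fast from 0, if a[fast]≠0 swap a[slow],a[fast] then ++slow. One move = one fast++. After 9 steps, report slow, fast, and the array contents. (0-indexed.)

slow=4, fast=9, a=[7, 1, 1, 5, 0, 0, 0, 0, 0, 0, 4, 0, 0, 0, 0, 0, 0, 8, 1]

slow=0 fast=0: a[fast]=7≠0 swap→a[0]=7, slow++,fast++
slow=1 fast=1: a[fast]=0, fast++
slow=1 fast=2: a[fast]=1≠0 swap→a[1]=1, slow++,fast++
slow=2 fast=3: a[fast]=1≠0 swap→a[2]=1, slow++,fast++
slow=3 fast=4: a[fast]=0, fast++
slow=3 fast=5: a[fast]=0, fast++
slow=3 fast=6: a[fast]=0, fast++
slow=3 fast=7: a[fast]=0, fast++
slow=3 fast=8: a[fast]=5≠0 swap→a[3]=5, slow++,fast++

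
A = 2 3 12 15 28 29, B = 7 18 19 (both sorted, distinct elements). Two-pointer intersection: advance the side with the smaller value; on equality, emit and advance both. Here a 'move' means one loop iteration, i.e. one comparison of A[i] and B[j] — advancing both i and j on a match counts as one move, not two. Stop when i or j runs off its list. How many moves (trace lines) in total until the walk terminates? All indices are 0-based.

7 moves

i=0 j=0: 2<7, i++
i=1 j=0: 3<7, i++
i=2 j=0: 12>7, j++
i=2 j=1: 12<18, i++
i=3 j=1: 15<18, i++
i=4 j=1: 28>18, j++
i=4 j=2: 28>19, j++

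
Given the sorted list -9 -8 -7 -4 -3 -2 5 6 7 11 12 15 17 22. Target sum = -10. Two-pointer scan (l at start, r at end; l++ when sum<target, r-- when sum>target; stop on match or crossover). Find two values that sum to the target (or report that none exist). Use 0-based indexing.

(-8, -2)

[0,13] -9+22=13 >-10 → r--
[0,12] -9+17=8 >-10 → r--
[0,11] -9+15=6 >-10 → r--
[0,10] -9+12=3 >-10 → r--
[0,9] -9+11=2 >-10 → r--
[0,8] -9+7=-2 >-10 → r--
[0,7] -9+6=-3 >-10 → r--
[0,6] -9+5=-4 >-10 → r--
[0,5] -9+-2=-11 <-10 → l++
[1,5] -8+-2=-10 → found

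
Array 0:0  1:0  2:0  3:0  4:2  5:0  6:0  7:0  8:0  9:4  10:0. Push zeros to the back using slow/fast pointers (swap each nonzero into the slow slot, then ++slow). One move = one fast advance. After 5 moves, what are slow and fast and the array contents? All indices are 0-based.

slow=0 fast=0: a[fast]=0, fast++
slow=0 fast=1: a[fast]=0, fast++
slow=0 fast=2: a[fast]=0, fast++
slow=0 fast=3: a[fast]=0, fast++
slow=0 fast=4: a[fast]=2≠0 swap→a[0]=2, slow++,fast++

slow=1, fast=5, a=[2, 0, 0, 0, 0, 0, 0, 0, 0, 4, 0]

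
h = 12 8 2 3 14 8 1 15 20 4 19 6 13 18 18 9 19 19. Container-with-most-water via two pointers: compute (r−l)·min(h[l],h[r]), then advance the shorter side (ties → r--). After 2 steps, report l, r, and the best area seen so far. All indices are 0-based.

[0,17] min(12,19)*17=204 best=204 * → l++
[1,17] min(8,19)*16=128 best=204 → l++

l=2, r=17, best area=204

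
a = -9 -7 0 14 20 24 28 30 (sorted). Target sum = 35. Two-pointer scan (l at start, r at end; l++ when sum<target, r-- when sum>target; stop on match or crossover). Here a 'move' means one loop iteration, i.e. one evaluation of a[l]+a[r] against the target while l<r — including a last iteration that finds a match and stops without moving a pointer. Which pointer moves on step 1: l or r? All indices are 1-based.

l=1 r=8: -9+30=21 <35, l++

l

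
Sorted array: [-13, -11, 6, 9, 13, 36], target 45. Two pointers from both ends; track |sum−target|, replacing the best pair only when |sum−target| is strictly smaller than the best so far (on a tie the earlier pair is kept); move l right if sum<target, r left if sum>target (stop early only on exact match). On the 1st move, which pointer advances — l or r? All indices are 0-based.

l

[0,5] -13+36=23 d=22 * → l++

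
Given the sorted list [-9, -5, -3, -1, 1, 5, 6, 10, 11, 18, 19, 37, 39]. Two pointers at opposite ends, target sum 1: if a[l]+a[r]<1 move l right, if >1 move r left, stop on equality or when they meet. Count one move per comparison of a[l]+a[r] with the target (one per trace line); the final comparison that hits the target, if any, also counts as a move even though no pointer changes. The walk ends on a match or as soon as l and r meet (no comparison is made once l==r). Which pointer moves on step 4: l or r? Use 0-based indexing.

r

[0,12] -9+39=30 >1 → r--
[0,11] -9+37=28 >1 → r--
[0,10] -9+19=10 >1 → r--
[0,9] -9+18=9 >1 → r--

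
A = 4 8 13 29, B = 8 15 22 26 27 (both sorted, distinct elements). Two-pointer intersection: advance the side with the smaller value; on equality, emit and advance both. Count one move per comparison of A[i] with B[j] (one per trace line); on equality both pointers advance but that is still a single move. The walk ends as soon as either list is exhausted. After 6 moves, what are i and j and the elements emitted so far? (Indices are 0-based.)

[i=0,j=0] 4<8 → i++
[i=1,j=0] 8==8 emit → i++,j++
[i=2,j=1] 13<15 → i++
[i=3,j=1] 29>15 → j++
[i=3,j=2] 29>22 → j++
[i=3,j=3] 29>26 → j++

i=3, j=4, emitted=[8]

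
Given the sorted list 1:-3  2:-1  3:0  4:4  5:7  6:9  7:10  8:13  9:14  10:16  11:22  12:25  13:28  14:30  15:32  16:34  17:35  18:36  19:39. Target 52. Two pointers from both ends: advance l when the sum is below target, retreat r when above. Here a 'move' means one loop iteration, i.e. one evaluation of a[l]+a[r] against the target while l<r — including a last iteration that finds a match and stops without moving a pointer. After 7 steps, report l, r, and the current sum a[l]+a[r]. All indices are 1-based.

[1,19] -3+39=36 <52 → l++
[2,19] -1+39=38 <52 → l++
[3,19] 0+39=39 <52 → l++
[4,19] 4+39=43 <52 → l++
[5,19] 7+39=46 <52 → l++
[6,19] 9+39=48 <52 → l++
[7,19] 10+39=49 <52 → l++

l=8, r=19, sum=52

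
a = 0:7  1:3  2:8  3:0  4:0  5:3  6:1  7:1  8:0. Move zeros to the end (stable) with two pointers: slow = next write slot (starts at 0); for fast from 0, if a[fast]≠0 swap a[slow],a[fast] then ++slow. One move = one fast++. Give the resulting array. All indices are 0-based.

[7, 3, 8, 3, 1, 1, 0, 0, 0]

slow=0 fast=0: a[fast]=7≠0 swap→a[0]=7, slow++,fast++
slow=1 fast=1: a[fast]=3≠0 swap→a[1]=3, slow++,fast++
slow=2 fast=2: a[fast]=8≠0 swap→a[2]=8, slow++,fast++
slow=3 fast=3: a[fast]=0, fast++
slow=3 fast=4: a[fast]=0, fast++
slow=3 fast=5: a[fast]=3≠0 swap→a[3]=3, slow++,fast++
slow=4 fast=6: a[fast]=1≠0 swap→a[4]=1, slow++,fast++
slow=5 fast=7: a[fast]=1≠0 swap→a[5]=1, slow++,fast++
slow=6 fast=8: a[fast]=0, fast++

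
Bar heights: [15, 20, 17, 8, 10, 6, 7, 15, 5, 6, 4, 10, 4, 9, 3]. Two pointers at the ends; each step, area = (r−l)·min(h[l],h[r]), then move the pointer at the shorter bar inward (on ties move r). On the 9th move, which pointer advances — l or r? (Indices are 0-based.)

[0,14] min(15,3)*14=42 best=42 * → r--
[0,13] min(15,9)*13=117 best=117 * → r--
[0,12] min(15,4)*12=48 best=117 → r--
[0,11] min(15,10)*11=110 best=117 → r--
[0,10] min(15,4)*10=40 best=117 → r--
[0,9] min(15,6)*9=54 best=117 → r--
[0,8] min(15,5)*8=40 best=117 → r--
[0,7] min(15,15)*7=105 best=117 → r--
[0,6] min(15,7)*6=42 best=117 → r--

r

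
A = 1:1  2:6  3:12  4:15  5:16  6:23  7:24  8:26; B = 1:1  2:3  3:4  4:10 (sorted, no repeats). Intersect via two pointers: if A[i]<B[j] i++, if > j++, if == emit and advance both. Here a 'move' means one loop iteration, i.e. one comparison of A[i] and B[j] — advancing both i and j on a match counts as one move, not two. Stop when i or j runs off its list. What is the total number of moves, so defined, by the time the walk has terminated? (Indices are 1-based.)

5 moves

[i=1,j=1] 1==1 emit → i++,j++
[i=2,j=2] 6>3 → j++
[i=2,j=3] 6>4 → j++
[i=2,j=4] 6<10 → i++
[i=3,j=4] 12>10 → j++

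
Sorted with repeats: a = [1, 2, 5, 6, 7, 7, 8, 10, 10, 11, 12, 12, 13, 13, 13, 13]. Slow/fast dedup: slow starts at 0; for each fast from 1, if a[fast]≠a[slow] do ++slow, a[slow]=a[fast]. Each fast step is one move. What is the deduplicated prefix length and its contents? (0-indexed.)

(s=0,f=1) a[fast]=2≠a[slow]=1 write a[1]=2 → slow++,fast++
(s=1,f=2) a[fast]=5≠a[slow]=2 write a[2]=5 → slow++,fast++
(s=2,f=3) a[fast]=6≠a[slow]=5 write a[3]=6 → slow++,fast++
(s=3,f=4) a[fast]=7≠a[slow]=6 write a[4]=7 → slow++,fast++
(s=4,f=5) a[fast]=7=a[slow] dup → fast++
(s=4,f=6) a[fast]=8≠a[slow]=7 write a[5]=8 → slow++,fast++
(s=5,f=7) a[fast]=10≠a[slow]=8 write a[6]=10 → slow++,fast++
(s=6,f=8) a[fast]=10=a[slow] dup → fast++
(s=6,f=9) a[fast]=11≠a[slow]=10 write a[7]=11 → slow++,fast++
(s=7,f=10) a[fast]=12≠a[slow]=11 write a[8]=12 → slow++,fast++
(s=8,f=11) a[fast]=12=a[slow] dup → fast++
(s=8,f=12) a[fast]=13≠a[slow]=12 write a[9]=13 → slow++,fast++
(s=9,f=13) a[fast]=13=a[slow] dup → fast++
(s=9,f=14) a[fast]=13=a[slow] dup → fast++
(s=9,f=15) a[fast]=13=a[slow] dup → fast++

length 10; prefix = [1, 2, 5, 6, 7, 8, 10, 11, 12, 13]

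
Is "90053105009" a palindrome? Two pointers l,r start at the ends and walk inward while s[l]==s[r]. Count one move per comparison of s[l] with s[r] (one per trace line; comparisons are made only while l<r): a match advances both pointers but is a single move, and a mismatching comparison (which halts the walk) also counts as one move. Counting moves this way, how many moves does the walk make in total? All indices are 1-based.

l=1 r=11: '9'=='9', l++,r--
l=2 r=10: '0'=='0', l++,r--
l=3 r=9: '0'=='0', l++,r--
l=4 r=8: '5'=='5', l++,r--
l=5 r=7: '3'!='0', stop

5 moves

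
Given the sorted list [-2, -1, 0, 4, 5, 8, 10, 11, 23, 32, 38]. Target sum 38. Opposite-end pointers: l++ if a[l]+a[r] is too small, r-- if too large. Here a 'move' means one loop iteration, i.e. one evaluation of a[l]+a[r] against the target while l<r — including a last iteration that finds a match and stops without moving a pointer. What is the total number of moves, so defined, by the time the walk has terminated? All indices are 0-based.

[0,10] -2+38=36 <38 → l++
[1,10] -1+38=37 <38 → l++
[2,10] 0+38=38 → found

3 moves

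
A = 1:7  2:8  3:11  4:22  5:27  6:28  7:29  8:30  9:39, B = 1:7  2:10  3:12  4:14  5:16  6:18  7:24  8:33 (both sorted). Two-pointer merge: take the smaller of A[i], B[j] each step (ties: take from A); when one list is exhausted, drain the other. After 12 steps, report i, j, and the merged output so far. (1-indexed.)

i=6, j=8, merged so far=[7, 7, 8, 10, 11, 12, 14, 16, 18, 22, 24, 27]

[i=1,j=1] A[i]=7<=B[j]=7 take 7 → i++
[i=2,j=1] A[i]=8>B[j]=7 take 7 → j++
[i=2,j=2] A[i]=8<=B[j]=10 take 8 → i++
[i=3,j=2] A[i]=11>B[j]=10 take 10 → j++
[i=3,j=3] A[i]=11<=B[j]=12 take 11 → i++
[i=4,j=3] A[i]=22>B[j]=12 take 12 → j++
[i=4,j=4] A[i]=22>B[j]=14 take 14 → j++
[i=4,j=5] A[i]=22>B[j]=16 take 16 → j++
[i=4,j=6] A[i]=22>B[j]=18 take 18 → j++
[i=4,j=7] A[i]=22<=B[j]=24 take 22 → i++
[i=5,j=7] A[i]=27>B[j]=24 take 24 → j++
[i=5,j=8] A[i]=27<=B[j]=33 take 27 → i++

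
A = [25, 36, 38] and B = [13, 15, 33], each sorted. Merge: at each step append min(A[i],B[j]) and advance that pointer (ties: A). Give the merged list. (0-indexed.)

[i=0,j=0] A[i]=25>B[j]=13 take 13 → j++
[i=0,j=1] A[i]=25>B[j]=15 take 15 → j++
[i=0,j=2] A[i]=25<=B[j]=33 take 25 → i++
[i=1,j=2] A[i]=36>B[j]=33 take 33 → j++
[i=1,j=3] B done, take A[i]=36 → i++
[i=2,j=3] B done, take A[i]=38 → i++

[13, 15, 25, 33, 36, 38]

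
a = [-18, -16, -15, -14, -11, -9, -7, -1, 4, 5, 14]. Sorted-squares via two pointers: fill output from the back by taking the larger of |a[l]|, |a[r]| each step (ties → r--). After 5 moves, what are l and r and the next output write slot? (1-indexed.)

l=1 r=11: |-18|>|14| out[11]=324, l++
l=2 r=11: |-16|>|14| out[10]=256, l++
l=3 r=11: |-15|>|14| out[9]=225, l++
l=4 r=11: |-14|<=|14| out[8]=196, r--
l=4 r=10: |-14|>|5| out[7]=196, l++

l=5, r=10, next write slot=6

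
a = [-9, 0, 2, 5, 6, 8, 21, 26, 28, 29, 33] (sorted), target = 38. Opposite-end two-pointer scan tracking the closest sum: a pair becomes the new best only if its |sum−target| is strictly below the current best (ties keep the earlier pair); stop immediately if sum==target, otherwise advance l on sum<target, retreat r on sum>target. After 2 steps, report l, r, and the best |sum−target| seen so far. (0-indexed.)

l=2, r=10, best |Δ|=5

[0,10] -9+33=24 d=14 * → l++
[1,10] 0+33=33 d=5 * → l++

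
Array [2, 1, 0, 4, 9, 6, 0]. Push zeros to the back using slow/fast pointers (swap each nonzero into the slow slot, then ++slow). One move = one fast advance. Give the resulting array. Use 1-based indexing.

(s=1,f=1) a[fast]=2≠0 swap→a[1]=2 → slow++,fast++
(s=2,f=2) a[fast]=1≠0 swap→a[2]=1 → slow++,fast++
(s=3,f=3) a[fast]=0 → fast++
(s=3,f=4) a[fast]=4≠0 swap→a[3]=4 → slow++,fast++
(s=4,f=5) a[fast]=9≠0 swap→a[4]=9 → slow++,fast++
(s=5,f=6) a[fast]=6≠0 swap→a[5]=6 → slow++,fast++
(s=6,f=7) a[fast]=0 → fast++

[2, 1, 4, 9, 6, 0, 0]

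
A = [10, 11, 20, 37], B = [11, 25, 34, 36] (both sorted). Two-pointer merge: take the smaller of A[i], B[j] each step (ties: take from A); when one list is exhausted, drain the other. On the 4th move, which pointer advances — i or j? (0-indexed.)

i

i=0 j=0: A[i]=10<=B[j]=11 take 10, i++
i=1 j=0: A[i]=11<=B[j]=11 take 11, i++
i=2 j=0: A[i]=20>B[j]=11 take 11, j++
i=2 j=1: A[i]=20<=B[j]=25 take 20, i++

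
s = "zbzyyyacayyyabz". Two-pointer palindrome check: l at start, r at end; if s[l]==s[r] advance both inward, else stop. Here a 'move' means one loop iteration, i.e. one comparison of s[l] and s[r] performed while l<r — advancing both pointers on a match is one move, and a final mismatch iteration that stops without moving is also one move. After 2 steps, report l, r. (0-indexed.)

l=0 r=14: 'z'=='z', l++,r--
l=1 r=13: 'b'=='b', l++,r--

l=2, r=12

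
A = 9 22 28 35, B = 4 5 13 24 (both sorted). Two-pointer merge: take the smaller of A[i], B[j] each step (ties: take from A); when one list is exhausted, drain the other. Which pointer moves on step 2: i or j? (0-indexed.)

[i=0,j=0] A[i]=9>B[j]=4 take 4 → j++
[i=0,j=1] A[i]=9>B[j]=5 take 5 → j++

j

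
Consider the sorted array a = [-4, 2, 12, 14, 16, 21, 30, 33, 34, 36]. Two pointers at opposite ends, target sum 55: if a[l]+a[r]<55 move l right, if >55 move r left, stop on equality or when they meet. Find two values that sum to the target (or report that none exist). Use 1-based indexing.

[1,10] -4+36=32 <55 → l++
[2,10] 2+36=38 <55 → l++
[3,10] 12+36=48 <55 → l++
[4,10] 14+36=50 <55 → l++
[5,10] 16+36=52 <55 → l++
[6,10] 21+36=57 >55 → r--
[6,9] 21+34=55 → found

(21, 34)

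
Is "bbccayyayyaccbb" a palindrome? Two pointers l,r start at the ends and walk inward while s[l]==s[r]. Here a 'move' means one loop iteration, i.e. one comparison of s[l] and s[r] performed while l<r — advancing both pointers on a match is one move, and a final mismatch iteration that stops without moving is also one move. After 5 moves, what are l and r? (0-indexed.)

l=5, r=9

[0,14] 'b'=='b' → l++,r--
[1,13] 'b'=='b' → l++,r--
[2,12] 'c'=='c' → l++,r--
[3,11] 'c'=='c' → l++,r--
[4,10] 'a'=='a' → l++,r--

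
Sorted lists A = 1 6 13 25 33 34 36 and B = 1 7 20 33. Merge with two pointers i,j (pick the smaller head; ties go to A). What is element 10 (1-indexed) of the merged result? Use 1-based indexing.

merged[10] = 34

i=1 j=1: A[i]=1<=B[j]=1 take 1, i++
i=2 j=1: A[i]=6>B[j]=1 take 1, j++
i=2 j=2: A[i]=6<=B[j]=7 take 6, i++
i=3 j=2: A[i]=13>B[j]=7 take 7, j++
i=3 j=3: A[i]=13<=B[j]=20 take 13, i++
i=4 j=3: A[i]=25>B[j]=20 take 20, j++
i=4 j=4: A[i]=25<=B[j]=33 take 25, i++
i=5 j=4: A[i]=33<=B[j]=33 take 33, i++
i=6 j=4: A[i]=34>B[j]=33 take 33, j++
i=6 j=5: B done, take A[i]=34, i++
i=7 j=5: B done, take A[i]=36, i++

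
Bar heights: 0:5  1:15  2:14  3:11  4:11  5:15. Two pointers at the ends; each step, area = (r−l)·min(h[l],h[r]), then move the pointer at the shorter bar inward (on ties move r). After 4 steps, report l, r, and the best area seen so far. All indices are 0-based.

l=1, r=2, best area=60

l=0 r=5: min(5,15)*5=25 best=25 *, l++
l=1 r=5: min(15,15)*4=60 best=60 *, r--
l=1 r=4: min(15,11)*3=33 best=60, r--
l=1 r=3: min(15,11)*2=22 best=60, r--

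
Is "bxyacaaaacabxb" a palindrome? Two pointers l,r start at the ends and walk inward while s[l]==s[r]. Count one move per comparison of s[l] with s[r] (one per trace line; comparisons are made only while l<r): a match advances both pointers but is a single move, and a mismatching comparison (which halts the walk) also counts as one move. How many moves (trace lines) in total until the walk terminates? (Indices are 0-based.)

3 moves

[0,13] 'b'=='b' → l++,r--
[1,12] 'x'=='x' → l++,r--
[2,11] 'y'!='b' → stop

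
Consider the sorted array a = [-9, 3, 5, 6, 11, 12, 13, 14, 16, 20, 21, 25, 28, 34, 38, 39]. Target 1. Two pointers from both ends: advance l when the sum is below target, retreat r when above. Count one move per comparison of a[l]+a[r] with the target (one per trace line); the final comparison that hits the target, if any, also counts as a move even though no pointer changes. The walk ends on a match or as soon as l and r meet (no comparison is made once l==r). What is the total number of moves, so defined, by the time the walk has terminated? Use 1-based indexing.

15 moves

l=1 r=16: -9+39=30 >1, r--
l=1 r=15: -9+38=29 >1, r--
l=1 r=14: -9+34=25 >1, r--
l=1 r=13: -9+28=19 >1, r--
l=1 r=12: -9+25=16 >1, r--
l=1 r=11: -9+21=12 >1, r--
l=1 r=10: -9+20=11 >1, r--
l=1 r=9: -9+16=7 >1, r--
l=1 r=8: -9+14=5 >1, r--
l=1 r=7: -9+13=4 >1, r--
l=1 r=6: -9+12=3 >1, r--
l=1 r=5: -9+11=2 >1, r--
l=1 r=4: -9+6=-3 <1, l++
l=2 r=4: 3+6=9 >1, r--
l=2 r=3: 3+5=8 >1, r--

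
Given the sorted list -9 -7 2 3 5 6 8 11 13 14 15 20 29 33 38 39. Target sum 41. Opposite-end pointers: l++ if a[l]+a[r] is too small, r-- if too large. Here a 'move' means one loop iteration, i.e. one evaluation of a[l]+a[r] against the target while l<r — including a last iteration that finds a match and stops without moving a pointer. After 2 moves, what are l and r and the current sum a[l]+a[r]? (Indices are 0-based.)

l=0 r=15: -9+39=30 <41, l++
l=1 r=15: -7+39=32 <41, l++

l=2, r=15, sum=41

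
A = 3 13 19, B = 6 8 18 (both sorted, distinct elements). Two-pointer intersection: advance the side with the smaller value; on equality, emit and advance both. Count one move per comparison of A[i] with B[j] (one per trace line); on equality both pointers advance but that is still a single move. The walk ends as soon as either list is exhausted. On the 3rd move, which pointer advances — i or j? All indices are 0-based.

i=0 j=0: 3<6, i++
i=1 j=0: 13>6, j++
i=1 j=1: 13>8, j++

j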